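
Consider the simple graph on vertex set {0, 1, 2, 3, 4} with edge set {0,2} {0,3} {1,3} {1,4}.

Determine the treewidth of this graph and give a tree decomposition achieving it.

Treewidth 1.
One such decomposition:
Bags: B1 = {0, 2}  B2 = {0, 3}  B3 = {1, 3}  B4 = {1, 4}
Tree: B1–B2, B2–B3, B3–B4

Every bag has size at most 2, so the width is 2 − 1 = 1 and tw(G) ≤ 1. Any graph with an edge has treewidth ≥ 1, and G has the edge 2–0. The upper and lower bounds meet at 1, so that is the treewidth.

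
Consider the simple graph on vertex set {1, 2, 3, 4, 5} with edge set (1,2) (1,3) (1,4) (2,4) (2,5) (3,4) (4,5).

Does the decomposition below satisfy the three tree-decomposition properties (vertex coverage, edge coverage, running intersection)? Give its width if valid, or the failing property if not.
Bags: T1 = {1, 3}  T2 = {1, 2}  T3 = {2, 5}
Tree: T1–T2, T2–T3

No — vertex 4 appears in no bag.

A tree decomposition must satisfy three properties: every vertex lies in some bag; for every edge, both endpoints lie together in some bag; and for every vertex, the bags containing it form a connected subtree. Here vertex 4 appears in no bag, so the decomposition is invalid.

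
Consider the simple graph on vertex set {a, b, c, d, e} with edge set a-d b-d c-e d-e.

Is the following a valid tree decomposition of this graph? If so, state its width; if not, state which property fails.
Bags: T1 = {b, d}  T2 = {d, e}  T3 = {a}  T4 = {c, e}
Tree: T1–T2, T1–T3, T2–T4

A tree decomposition must satisfy three properties: every vertex lies in some bag; for every edge, both endpoints lie together in some bag; and for every vertex, the bags containing it form a connected subtree. Here edge (d,a) lies in no bag, so the decomposition is invalid.

No — edge (d,a) lies in no bag.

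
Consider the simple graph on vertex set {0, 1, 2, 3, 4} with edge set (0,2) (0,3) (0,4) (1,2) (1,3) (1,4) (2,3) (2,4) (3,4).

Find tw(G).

3

A width-3 tree decomposition is:
Bags: B1 = {1, 2, 3, 4}  B2 = {0, 2, 3, 4}
Tree: B1–B2
Each bag holds 4 vertices, so the decomposition has width 3, which upper-bounds the treewidth. Conversely, {0, 2, 3, 4} is a clique of size 4, and the vertices of any clique must share a bag in every tree decomposition; so some bag has ≥ 4 vertices and tw(G) ≥ 3. Hence tw(G) = 3 exactly.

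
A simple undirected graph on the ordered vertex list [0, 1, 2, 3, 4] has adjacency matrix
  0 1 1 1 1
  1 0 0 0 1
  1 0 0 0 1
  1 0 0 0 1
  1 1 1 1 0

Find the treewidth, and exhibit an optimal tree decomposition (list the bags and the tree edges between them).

The largest bag has 3 vertices, giving width 2; this decomposition certifies tw(G) ≤ 2. Conversely, {0, 1, 4} is a clique of size 3, and the vertices of any clique must share a bag in every tree decomposition; so some bag has ≥ 3 vertices and tw(G) ≥ 2. Combining the bounds, tw(G) = 2.

Treewidth 2.
One such decomposition:
Bags: B1 = {0, 3, 4}  B2 = {0, 2, 4}  B3 = {0, 1, 4}
Tree: B1–B2, B2–B3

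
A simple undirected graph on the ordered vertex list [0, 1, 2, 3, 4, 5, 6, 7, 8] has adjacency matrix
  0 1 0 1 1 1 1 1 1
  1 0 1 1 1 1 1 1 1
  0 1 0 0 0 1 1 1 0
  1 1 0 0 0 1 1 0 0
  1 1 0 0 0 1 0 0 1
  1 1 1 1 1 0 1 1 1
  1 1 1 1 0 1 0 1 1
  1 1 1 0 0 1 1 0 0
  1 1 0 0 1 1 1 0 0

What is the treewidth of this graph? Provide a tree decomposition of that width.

Every bag has size at most 5, so the width is 5 − 1 = 4 and tw(G) ≤ 4. Conversely, {0, 1, 4, 5, 8} is a clique of size 5, and the vertices of any clique must share a bag in every tree decomposition; so some bag has ≥ 5 vertices and tw(G) ≥ 4. Therefore the treewidth is 4.

Treewidth 4.
One optimal decomposition is:
Bags: B1 = {0, 1, 5, 6, 7}  B2 = {1, 2, 5, 6, 7}  B3 = {0, 1, 5, 6, 8}  B4 = {0, 1, 3, 5, 6}  B5 = {0, 1, 4, 5, 8}
Tree: B1–B2, B1–B3, B1–B4, B3–B5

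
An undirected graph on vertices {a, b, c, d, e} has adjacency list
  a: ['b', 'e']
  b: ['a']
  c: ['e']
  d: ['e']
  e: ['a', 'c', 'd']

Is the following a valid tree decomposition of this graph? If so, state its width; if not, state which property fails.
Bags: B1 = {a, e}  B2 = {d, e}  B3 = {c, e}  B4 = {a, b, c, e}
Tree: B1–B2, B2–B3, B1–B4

A tree decomposition must satisfy three properties: every vertex lies in some bag; for every edge, both endpoints lie together in some bag; and for every vertex, the bags containing it form a connected subtree. Here bags containing vertex c are not connected in the tree, so the decomposition is invalid.

No — bags containing vertex c are not connected in the tree.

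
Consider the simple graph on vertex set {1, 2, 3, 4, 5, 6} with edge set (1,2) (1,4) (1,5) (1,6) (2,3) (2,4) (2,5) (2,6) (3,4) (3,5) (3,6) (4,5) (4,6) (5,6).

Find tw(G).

4

A width-4 tree decomposition is:
Bags: B1 = {2, 3, 4, 5, 6}  B2 = {1, 2, 4, 5, 6}
Tree: B1–B2
The largest bag has 5 vertices, giving width 4; this decomposition certifies tw(G) ≤ 4. On the other hand G contains the 5-clique {1, 2, 4, 5, 6}. A clique must lie in a single bag of any decomposition, so no decomposition can have width below 4. The upper and lower bounds meet at 4, so that is the treewidth.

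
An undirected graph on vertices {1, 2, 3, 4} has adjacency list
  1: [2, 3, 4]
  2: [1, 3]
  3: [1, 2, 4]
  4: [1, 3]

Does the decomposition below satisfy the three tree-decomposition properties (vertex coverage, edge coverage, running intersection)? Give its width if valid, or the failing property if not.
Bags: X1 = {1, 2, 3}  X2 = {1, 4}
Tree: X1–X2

No — edge (3,4) lies in no bag.

A tree decomposition must satisfy three properties: every vertex lies in some bag; for every edge, both endpoints lie together in some bag; and for every vertex, the bags containing it form a connected subtree. Here edge (3,4) lies in no bag, so the decomposition is invalid.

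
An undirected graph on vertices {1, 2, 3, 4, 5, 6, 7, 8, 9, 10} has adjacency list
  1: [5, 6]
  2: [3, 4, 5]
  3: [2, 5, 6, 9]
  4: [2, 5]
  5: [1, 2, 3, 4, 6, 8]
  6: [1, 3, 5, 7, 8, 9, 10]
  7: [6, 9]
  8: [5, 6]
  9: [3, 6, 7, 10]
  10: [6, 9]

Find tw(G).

2

A width-2 tree decomposition is:
Bags: B1 = {6, 9, 10}  B2 = {3, 6, 9}  B3 = {3, 5, 6}  B4 = {1, 5, 6}  B5 = {6, 7, 9}  B6 = {2, 3, 5}  B7 = {5, 6, 8}  B8 = {2, 4, 5}
Tree: B1–B2, B2–B3, B3–B4, B2–B5, B3–B6, B3–B7, B6–B8
The largest bag has 3 vertices, giving width 2; this decomposition certifies tw(G) ≤ 2. On the other hand G contains the 3-clique {2, 3, 5}. A clique must lie in a single bag of any decomposition, so no decomposition can have width below 2. The upper and lower bounds meet at 2, so that is the treewidth.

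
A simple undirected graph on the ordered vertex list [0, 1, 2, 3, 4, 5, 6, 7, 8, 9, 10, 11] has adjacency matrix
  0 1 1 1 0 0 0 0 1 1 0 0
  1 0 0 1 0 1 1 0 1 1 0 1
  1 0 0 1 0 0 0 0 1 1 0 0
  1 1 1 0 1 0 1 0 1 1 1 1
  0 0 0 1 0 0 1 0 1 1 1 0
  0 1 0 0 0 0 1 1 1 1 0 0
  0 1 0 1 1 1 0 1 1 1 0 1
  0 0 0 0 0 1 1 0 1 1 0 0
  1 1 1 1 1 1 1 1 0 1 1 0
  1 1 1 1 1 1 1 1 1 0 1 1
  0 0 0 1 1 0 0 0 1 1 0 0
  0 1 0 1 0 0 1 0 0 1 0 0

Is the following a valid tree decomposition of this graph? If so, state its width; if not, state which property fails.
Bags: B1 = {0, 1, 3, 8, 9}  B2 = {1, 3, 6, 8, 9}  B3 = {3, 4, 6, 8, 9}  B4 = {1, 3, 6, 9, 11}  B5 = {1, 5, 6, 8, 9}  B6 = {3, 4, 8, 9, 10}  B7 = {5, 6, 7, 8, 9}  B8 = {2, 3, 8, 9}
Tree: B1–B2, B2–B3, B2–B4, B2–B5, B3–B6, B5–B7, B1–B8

A tree decomposition must satisfy three properties: every vertex lies in some bag; for every edge, both endpoints lie together in some bag; and for every vertex, the bags containing it form a connected subtree. Here edge (0,2) lies in no bag, so the decomposition is invalid.

No — edge (0,2) lies in no bag.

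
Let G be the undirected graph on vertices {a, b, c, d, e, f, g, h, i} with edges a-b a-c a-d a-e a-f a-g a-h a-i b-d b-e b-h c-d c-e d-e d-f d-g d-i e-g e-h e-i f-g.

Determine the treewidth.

A width-3 tree decomposition is:
Bags: B1 = {a, d, e, g}  B2 = {a, d, e, i}  B3 = {a, c, d, e}  B4 = {a, b, d, e}  B5 = {a, b, e, h}  B6 = {a, d, f, g}
Tree: B1–B2, B1–B3, B3–B4, B4–B5, B1–B6
Every bag has size at most 4, so the width is 4 − 1 = 3 and tw(G) ≤ 3. On the other hand G contains the 4-clique {a, d, e, g}. A clique must lie in a single bag of any decomposition, so no decomposition can have width below 3. The upper and lower bounds meet at 3, so that is the treewidth.

3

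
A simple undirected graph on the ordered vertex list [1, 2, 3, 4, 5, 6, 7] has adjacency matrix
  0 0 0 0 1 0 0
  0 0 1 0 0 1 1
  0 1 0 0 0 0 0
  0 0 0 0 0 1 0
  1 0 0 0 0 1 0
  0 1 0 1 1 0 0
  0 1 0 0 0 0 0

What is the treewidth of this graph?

A width-1 tree decomposition is:
Bags: B1 = {4, 6}  B2 = {5, 6}  B3 = {2, 6}  B4 = {2, 7}  B5 = {1, 5}  B6 = {2, 3}
Tree: B1–B2, B1–B3, B3–B4, B2–B5, B4–B6
Each bag holds 2 vertices, so the decomposition has width 1, which upper-bounds the treewidth. Any graph with an edge has treewidth ≥ 1, and G has the edge 6–4. Combining the bounds, tw(G) = 1.

1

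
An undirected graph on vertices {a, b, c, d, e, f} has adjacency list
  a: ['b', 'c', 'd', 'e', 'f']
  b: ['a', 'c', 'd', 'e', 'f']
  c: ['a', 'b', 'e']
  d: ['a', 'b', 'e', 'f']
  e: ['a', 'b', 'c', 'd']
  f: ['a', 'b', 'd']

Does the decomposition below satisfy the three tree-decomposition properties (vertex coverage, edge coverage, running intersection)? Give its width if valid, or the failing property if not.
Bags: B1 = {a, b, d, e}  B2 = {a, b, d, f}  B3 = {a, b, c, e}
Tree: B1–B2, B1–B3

Yes; width 3.

Checking the three conditions: (i) the bags cover all of {a, b, c, d, e, f}; (ii) for each edge, some bag contains both endpoints; (iii) the bags containing any fixed vertex form a subtree. All hold, so the decomposition is valid with width 4 − 1 = 3.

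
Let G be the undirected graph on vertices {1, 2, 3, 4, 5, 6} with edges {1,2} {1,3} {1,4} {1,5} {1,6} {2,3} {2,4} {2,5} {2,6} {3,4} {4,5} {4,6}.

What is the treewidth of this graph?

3

A width-3 tree decomposition is:
Bags: B1 = {1, 2, 3, 4}  B2 = {1, 2, 4, 5}  B3 = {1, 2, 4, 6}
Tree: B1–B2, B2–B3
Every bag has size at most 4, so the width is 4 − 1 = 3 and tw(G) ≤ 3. On the other hand G contains the 4-clique {1, 2, 3, 4}. A clique must lie in a single bag of any decomposition, so no decomposition can have width below 3. Hence tw(G) = 3 exactly.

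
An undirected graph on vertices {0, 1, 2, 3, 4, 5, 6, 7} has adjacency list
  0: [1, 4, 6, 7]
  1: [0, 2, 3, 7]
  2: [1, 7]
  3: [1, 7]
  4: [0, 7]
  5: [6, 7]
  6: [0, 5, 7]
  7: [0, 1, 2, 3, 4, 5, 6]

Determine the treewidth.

2

A width-2 tree decomposition is:
Bags: B1 = {0, 1, 7}  B2 = {0, 6, 7}  B3 = {0, 4, 7}  B4 = {1, 2, 7}  B5 = {5, 6, 7}  B6 = {1, 3, 7}
Tree: B1–B2, B1–B3, B1–B4, B2–B5, B4–B6
The largest bag has 3 vertices, giving width 2; this decomposition certifies tw(G) ≤ 2. For the lower bound, the 3 vertices {0, 1, 7} are pairwise adjacent, and any tree decomposition puts a clique entirely inside one bag — forcing width ≥ 2. Combining the bounds, tw(G) = 2.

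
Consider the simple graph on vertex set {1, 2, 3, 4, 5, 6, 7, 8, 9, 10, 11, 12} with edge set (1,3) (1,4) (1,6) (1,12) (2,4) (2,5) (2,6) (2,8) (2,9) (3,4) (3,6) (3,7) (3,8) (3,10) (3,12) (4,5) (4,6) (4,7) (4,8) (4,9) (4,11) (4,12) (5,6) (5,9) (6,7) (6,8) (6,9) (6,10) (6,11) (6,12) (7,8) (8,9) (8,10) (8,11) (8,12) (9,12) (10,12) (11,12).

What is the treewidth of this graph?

4

A width-4 tree decomposition is:
Bags: B1 = {3, 6, 8, 10, 12}  B2 = {3, 4, 6, 8, 12}  B3 = {4, 6, 8, 9, 12}  B4 = {2, 4, 6, 8, 9}  B5 = {3, 4, 6, 7, 8}  B6 = {4, 6, 8, 11, 12}  B7 = {1, 3, 4, 6, 12}  B8 = {2, 4, 5, 6, 9}
Tree: B1–B2, B2–B3, B3–B4, B2–B5, B3–B6, B2–B7, B4–B8
Each bag holds 5 vertices, so the decomposition has width 4, which upper-bounds the treewidth. For the lower bound, the 5 vertices {3, 6, 8, 10, 12} are pairwise adjacent, and any tree decomposition puts a clique entirely inside one bag — forcing width ≥ 4. Therefore the treewidth is 4.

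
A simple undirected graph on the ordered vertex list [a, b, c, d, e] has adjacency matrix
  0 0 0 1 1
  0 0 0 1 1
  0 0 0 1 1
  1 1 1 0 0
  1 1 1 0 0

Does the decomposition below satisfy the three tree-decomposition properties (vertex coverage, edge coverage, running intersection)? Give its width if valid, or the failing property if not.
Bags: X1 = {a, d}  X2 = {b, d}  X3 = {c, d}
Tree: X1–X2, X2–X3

No — vertex e appears in no bag.

A tree decomposition must satisfy three properties: every vertex lies in some bag; for every edge, both endpoints lie together in some bag; and for every vertex, the bags containing it form a connected subtree. Here vertex e appears in no bag, so the decomposition is invalid.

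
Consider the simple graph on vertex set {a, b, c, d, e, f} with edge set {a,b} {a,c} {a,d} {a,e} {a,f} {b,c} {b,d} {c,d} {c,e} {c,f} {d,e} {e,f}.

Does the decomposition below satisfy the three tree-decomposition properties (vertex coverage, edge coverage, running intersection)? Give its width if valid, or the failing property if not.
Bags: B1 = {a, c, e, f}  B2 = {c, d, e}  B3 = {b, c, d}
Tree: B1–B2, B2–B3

A tree decomposition must satisfy three properties: every vertex lies in some bag; for every edge, both endpoints lie together in some bag; and for every vertex, the bags containing it form a connected subtree. Here edge (a,d) lies in no bag, so the decomposition is invalid.

No — edge (a,d) lies in no bag.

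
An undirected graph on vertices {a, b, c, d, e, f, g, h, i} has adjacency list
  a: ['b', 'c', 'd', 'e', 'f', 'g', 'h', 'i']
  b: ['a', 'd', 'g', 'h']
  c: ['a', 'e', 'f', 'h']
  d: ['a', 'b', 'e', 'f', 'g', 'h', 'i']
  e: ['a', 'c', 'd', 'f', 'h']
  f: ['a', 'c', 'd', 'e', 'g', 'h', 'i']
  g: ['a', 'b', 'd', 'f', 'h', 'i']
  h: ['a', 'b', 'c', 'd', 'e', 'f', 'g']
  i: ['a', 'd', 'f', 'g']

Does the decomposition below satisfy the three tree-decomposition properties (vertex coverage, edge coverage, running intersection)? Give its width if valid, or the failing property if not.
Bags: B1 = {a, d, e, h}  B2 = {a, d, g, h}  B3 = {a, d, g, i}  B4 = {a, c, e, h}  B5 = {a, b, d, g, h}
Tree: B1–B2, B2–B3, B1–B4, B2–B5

No — vertex f appears in no bag.

A tree decomposition must satisfy three properties: every vertex lies in some bag; for every edge, both endpoints lie together in some bag; and for every vertex, the bags containing it form a connected subtree. Here vertex f appears in no bag, so the decomposition is invalid.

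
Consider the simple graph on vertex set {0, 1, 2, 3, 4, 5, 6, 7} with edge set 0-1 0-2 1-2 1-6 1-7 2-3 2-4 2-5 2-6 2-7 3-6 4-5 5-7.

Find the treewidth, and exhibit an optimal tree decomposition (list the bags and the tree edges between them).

Every bag has size at most 3, so the width is 3 − 1 = 2 and tw(G) ≤ 2. On the other hand G contains the 3-clique {0, 1, 2}. A clique must lie in a single bag of any decomposition, so no decomposition can have width below 2. Hence tw(G) = 2 exactly.

Treewidth 2.
One such decomposition:
Bags: B1 = {2, 5, 7}  B2 = {1, 2, 7}  B3 = {1, 2, 6}  B4 = {2, 3, 6}  B5 = {2, 4, 5}  B6 = {0, 1, 2}
Tree: B1–B2, B2–B3, B3–B4, B1–B5, B3–B6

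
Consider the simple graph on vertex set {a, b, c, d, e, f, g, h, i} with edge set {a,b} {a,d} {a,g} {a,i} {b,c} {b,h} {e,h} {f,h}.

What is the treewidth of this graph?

A width-1 tree decomposition is:
Bags: B1 = {b, h}  B2 = {a, b}  B3 = {a, g}  B4 = {f, h}  B5 = {e, h}  B6 = {a, i}  B7 = {b, c}  B8 = {a, d}
Tree: B1–B2, B2–B3, B1–B4, B4–B5, B3–B6, B1–B7, B3–B8
Each bag holds 2 vertices, so the decomposition has width 1, which upper-bounds the treewidth. Since G has at least one edge (e.g. h–b), it is not an edgeless graph, so tw(G) ≥ 1. Hence tw(G) = 1 exactly.

1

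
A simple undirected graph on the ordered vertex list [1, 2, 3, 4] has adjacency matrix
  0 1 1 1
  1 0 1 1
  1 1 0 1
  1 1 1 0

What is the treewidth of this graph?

A width-3 tree decomposition is:
Bags: B1 = {1, 2, 3, 4}
Tree: (single bag)
With just one bag of size 4, the width is 4 − 1 = 3, so tw(G) ≤ 3. On the other hand G contains the 4-clique {1, 2, 3, 4}. A clique must lie in a single bag of any decomposition, so no decomposition can have width below 3. The upper and lower bounds meet at 3, so that is the treewidth.

3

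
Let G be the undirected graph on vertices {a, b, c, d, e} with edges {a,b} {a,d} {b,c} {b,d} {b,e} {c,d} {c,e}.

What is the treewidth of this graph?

A width-2 tree decomposition is:
Bags: B1 = {b, c, d}  B2 = {b, c, e}  B3 = {a, b, d}
Tree: B1–B2, B1–B3
Every bag has size at most 3, so the width is 3 − 1 = 2 and tw(G) ≤ 2. For the lower bound, the 3 vertices {b, c, d} are pairwise adjacent, and any tree decomposition puts a clique entirely inside one bag — forcing width ≥ 2. The upper and lower bounds meet at 2, so that is the treewidth.

2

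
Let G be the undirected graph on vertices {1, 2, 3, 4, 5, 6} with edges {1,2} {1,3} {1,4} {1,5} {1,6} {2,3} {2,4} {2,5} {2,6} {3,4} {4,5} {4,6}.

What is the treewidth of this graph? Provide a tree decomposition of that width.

Treewidth 3.
One such decomposition:
Bags: B1 = {1, 2, 4, 5}  B2 = {1, 2, 3, 4}  B3 = {1, 2, 4, 6}
Tree: B1–B2, B1–B3

Each bag holds 4 vertices, so the decomposition has width 3, which upper-bounds the treewidth. Conversely, {1, 2, 3, 4} is a clique of size 4, and the vertices of any clique must share a bag in every tree decomposition; so some bag has ≥ 4 vertices and tw(G) ≥ 3. Hence tw(G) = 3 exactly.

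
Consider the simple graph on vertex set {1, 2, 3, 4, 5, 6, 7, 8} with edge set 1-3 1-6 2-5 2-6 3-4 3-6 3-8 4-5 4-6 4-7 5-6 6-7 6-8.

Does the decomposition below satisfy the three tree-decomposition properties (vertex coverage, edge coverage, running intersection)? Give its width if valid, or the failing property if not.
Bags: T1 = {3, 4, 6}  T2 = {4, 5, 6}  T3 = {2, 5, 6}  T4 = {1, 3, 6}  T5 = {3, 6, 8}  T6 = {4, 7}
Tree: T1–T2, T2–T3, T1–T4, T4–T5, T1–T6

A tree decomposition must satisfy three properties: every vertex lies in some bag; for every edge, both endpoints lie together in some bag; and for every vertex, the bags containing it form a connected subtree. Here edge (6,7) lies in no bag, so the decomposition is invalid.

No — edge (6,7) lies in no bag.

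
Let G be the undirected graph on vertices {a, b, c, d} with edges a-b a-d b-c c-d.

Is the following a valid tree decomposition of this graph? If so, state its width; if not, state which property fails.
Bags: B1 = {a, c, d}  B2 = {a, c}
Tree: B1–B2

No — vertex b appears in no bag.

A tree decomposition must satisfy three properties: every vertex lies in some bag; for every edge, both endpoints lie together in some bag; and for every vertex, the bags containing it form a connected subtree. Here vertex b appears in no bag, so the decomposition is invalid.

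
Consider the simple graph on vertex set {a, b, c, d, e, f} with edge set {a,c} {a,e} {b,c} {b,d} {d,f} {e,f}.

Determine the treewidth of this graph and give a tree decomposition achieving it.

Treewidth 2.
One optimal decomposition is:
Bags: B1 = {b, c, d}  B2 = {c, d, f}  B3 = {c, e, f}  B4 = {a, c, e}
Tree: B1–B2, B2–B3, B3–B4

Each bag holds 3 vertices, so the decomposition has width 2, which upper-bounds the treewidth. The edges c–b–d–f–e–a–c form a cycle, so G is not a tree and its treewidth is at least 2. Therefore the treewidth is 2.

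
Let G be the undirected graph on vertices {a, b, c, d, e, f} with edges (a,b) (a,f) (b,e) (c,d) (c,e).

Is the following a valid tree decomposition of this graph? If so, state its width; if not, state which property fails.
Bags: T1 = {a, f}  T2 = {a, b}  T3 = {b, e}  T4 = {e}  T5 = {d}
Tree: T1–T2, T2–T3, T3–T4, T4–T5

A tree decomposition must satisfy three properties: every vertex lies in some bag; for every edge, both endpoints lie together in some bag; and for every vertex, the bags containing it form a connected subtree. Here vertex c appears in no bag, so the decomposition is invalid.

No — vertex c appears in no bag.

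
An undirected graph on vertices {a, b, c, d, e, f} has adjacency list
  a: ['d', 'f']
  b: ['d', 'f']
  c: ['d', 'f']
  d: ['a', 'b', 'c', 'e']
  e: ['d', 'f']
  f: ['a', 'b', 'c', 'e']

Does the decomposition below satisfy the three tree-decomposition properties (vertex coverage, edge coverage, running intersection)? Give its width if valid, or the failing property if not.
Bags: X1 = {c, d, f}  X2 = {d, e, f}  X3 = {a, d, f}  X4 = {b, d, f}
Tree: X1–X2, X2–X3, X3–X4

Yes; width 2.

Every vertex of G appears in some bag (union = {a, b, c, d, e, f}); every edge is covered by a bag; and for each vertex v the set of bags containing v is connected in the bag tree. The decomposition is therefore valid. The largest bag has 3 vertices, so the width is 2.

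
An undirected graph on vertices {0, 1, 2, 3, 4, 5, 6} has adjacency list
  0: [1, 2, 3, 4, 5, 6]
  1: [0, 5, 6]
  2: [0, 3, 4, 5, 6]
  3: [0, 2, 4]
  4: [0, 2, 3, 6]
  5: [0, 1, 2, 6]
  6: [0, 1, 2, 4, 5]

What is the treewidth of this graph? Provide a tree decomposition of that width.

Treewidth 3.
Bags: B1 = {0, 2, 5, 6}  B2 = {0, 2, 4, 6}  B3 = {0, 2, 3, 4}  B4 = {0, 1, 5, 6}
Tree: B1–B2, B2–B3, B1–B4

The largest bag has 4 vertices, giving width 3; this decomposition certifies tw(G) ≤ 3. On the other hand G contains the 4-clique {0, 1, 5, 6}. A clique must lie in a single bag of any decomposition, so no decomposition can have width below 3. Therefore the treewidth is 3.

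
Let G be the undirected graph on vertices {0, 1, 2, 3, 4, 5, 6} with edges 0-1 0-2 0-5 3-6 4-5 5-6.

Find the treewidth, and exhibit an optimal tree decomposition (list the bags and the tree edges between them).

Each bag holds 2 vertices, so the decomposition has width 1, which upper-bounds the treewidth. Any graph with an edge has treewidth ≥ 1, and G has the edge 0–5. Therefore the treewidth is 1.

Treewidth 1.
One optimal decomposition is:
Bags: B1 = {0, 5}  B2 = {0, 1}  B3 = {5, 6}  B4 = {3, 6}  B5 = {4, 5}  B6 = {0, 2}
Tree: B1–B2, B1–B3, B3–B4, B3–B5, B2–B6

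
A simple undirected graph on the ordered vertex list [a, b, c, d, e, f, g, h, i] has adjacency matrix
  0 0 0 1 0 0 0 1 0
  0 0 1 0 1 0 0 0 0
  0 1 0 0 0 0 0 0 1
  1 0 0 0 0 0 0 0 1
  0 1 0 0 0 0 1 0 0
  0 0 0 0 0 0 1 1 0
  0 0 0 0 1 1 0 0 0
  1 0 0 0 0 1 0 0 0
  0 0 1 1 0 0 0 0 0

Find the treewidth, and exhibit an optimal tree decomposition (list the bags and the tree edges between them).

Each bag holds 3 vertices, so the decomposition has width 2, which upper-bounds the treewidth. The edges g–e–b–c–i–d–a–h–f–g form a cycle, so G is not a tree and its treewidth is at least 2. The upper and lower bounds meet at 2, so that is the treewidth.

Treewidth 2.
One optimal decomposition is:
Bags: B1 = {b, e, g}  B2 = {b, c, g}  B3 = {c, g, i}  B4 = {d, g, i}  B5 = {a, d, g}  B6 = {a, g, h}  B7 = {f, g, h}
Tree: B1–B2, B2–B3, B3–B4, B4–B5, B5–B6, B6–B7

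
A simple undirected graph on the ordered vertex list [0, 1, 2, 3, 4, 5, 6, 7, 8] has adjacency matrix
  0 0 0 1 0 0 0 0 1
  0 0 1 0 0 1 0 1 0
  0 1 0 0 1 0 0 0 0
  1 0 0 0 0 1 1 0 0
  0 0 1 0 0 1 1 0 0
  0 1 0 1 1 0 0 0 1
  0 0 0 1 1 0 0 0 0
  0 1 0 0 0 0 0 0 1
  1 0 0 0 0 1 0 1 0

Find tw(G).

A width-3 tree decomposition is:
Bags: B1 = {0, 1, 7, 8}  B2 = {0, 1, 5, 8}  B3 = {0, 1, 3, 5}  B4 = {1, 2, 3, 5}  B5 = {2, 3, 4, 5}  B6 = {2, 3, 4, 6}
Tree: B1–B2, B2–B3, B3–B4, B4–B5, B5–B6
Every bag has size at most 4, so the width is 4 − 1 = 3 and tw(G) ≤ 3. For the lower bound: the 4 vertex sets {0,7,8}, {1}, {5}, {2,3,4,6} are disjoint, each induces a connected subgraph, and every pair is joined by at least one edge of G. Contracting each set to a single vertex therefore yields K_{4} as a minor, and since treewidth is minor-monotone, tw(G) ≥ tw(K_{4}) = 3. The upper and lower bounds meet at 3, so that is the treewidth.

3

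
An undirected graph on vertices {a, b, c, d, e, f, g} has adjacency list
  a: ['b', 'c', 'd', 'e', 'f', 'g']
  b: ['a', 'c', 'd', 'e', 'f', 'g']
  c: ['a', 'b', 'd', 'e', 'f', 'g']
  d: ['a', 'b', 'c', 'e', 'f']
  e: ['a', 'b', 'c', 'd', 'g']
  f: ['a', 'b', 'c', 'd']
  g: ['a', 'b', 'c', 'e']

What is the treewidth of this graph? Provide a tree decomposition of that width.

Every bag has size at most 5, so the width is 5 − 1 = 4 and tw(G) ≤ 4. Conversely, {a, b, c, d, e} is a clique of size 5, and the vertices of any clique must share a bag in every tree decomposition; so some bag has ≥ 5 vertices and tw(G) ≥ 4. Therefore the treewidth is 4.

Treewidth 4.
Bags: B1 = {a, b, c, d, e}  B2 = {a, b, c, d, f}  B3 = {a, b, c, e, g}
Tree: B1–B2, B1–B3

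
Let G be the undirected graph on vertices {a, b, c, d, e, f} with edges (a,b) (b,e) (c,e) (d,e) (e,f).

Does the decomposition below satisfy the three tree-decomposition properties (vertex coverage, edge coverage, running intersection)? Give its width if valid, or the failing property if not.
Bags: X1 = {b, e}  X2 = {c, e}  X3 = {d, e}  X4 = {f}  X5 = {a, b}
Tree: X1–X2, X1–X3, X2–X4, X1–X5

A tree decomposition must satisfy three properties: every vertex lies in some bag; for every edge, both endpoints lie together in some bag; and for every vertex, the bags containing it form a connected subtree. Here edge (e,f) lies in no bag, so the decomposition is invalid.

No — edge (e,f) lies in no bag.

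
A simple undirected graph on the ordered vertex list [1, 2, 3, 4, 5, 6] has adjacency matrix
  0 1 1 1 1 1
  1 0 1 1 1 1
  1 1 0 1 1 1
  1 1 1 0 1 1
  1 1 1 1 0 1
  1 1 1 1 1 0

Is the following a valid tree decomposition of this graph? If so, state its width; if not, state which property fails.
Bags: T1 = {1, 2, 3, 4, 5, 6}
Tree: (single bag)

Vertex coverage: the bags together contain {1, 2, 3, 4, 5, 6}, the full vertex set. Edge coverage: each edge of G has both endpoints in at least one bag. Running intersection: for every vertex, the bags containing it form a connected subtree. All three properties hold, so this is a valid tree decomposition of width max|bag| − 1 = 5, and hence tw(G) ≤ 5.

Yes; width 5.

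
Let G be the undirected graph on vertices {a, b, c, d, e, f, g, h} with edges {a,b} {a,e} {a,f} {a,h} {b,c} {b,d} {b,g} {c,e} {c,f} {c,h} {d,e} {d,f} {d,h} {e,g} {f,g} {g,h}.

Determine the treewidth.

4

A width-4 tree decomposition is:
Bags: B1 = {b, e, f, g, h}  B2 = {b, d, e, f, h}  B3 = {b, c, e, f, h}  B4 = {a, b, e, f, h}
Tree: B1–B2, B2–B3, B3–B4
Each bag holds 5 vertices, so the decomposition has width 4, which upper-bounds the treewidth. For the lower bound: the 5 vertex sets {e,g}, {d,f}, {b,c}, {h}, {a} are disjoint, each induces a connected subgraph, and every pair is joined by at least one edge of G. Contracting each set to a single vertex therefore yields K_{5} as a minor, and since treewidth is minor-monotone, tw(G) ≥ tw(K_{5}) = 4. Combining the bounds, tw(G) = 4.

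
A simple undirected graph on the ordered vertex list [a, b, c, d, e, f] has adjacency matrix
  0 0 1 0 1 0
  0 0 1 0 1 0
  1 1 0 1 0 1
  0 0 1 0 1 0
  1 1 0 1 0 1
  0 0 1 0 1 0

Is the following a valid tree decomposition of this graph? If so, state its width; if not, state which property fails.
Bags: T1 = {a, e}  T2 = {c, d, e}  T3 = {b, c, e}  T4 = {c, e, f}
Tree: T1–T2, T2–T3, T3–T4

A tree decomposition must satisfy three properties: every vertex lies in some bag; for every edge, both endpoints lie together in some bag; and for every vertex, the bags containing it form a connected subtree. Here edge (c,a) lies in no bag, so the decomposition is invalid.

No — edge (c,a) lies in no bag.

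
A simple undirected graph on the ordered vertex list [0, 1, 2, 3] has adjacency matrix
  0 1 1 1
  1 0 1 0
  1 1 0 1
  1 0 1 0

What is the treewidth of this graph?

2

A width-2 tree decomposition is:
Bags: B1 = {0, 1, 2}  B2 = {0, 2, 3}
Tree: B1–B2
Every bag has size at most 3, so the width is 3 − 1 = 2 and tw(G) ≤ 2. For the lower bound, the 3 vertices {0, 1, 2} are pairwise adjacent, and any tree decomposition puts a clique entirely inside one bag — forcing width ≥ 2. Therefore the treewidth is 2.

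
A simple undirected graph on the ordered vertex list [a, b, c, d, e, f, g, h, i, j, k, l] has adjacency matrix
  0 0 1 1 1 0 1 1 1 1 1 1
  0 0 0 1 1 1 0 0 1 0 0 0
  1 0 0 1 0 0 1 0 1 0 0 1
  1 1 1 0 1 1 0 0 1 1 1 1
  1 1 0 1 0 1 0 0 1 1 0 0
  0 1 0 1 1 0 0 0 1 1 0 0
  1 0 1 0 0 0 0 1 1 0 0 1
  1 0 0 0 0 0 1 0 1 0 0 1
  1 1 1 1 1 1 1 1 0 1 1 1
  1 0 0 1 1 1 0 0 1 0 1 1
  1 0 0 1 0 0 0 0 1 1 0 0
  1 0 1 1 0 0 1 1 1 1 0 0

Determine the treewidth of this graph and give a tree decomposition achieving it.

Treewidth 4.
One such decomposition:
Bags: B1 = {a, d, i, j, k}  B2 = {a, d, e, i, j}  B3 = {a, d, i, j, l}  B4 = {a, c, d, i, l}  B5 = {a, c, g, i, l}  B6 = {a, g, h, i, l}  B7 = {d, e, f, i, j}  B8 = {b, d, e, f, i}
Tree: B1–B2, B1–B3, B3–B4, B4–B5, B5–B6, B2–B7, B7–B8

The largest bag has 5 vertices, giving width 4; this decomposition certifies tw(G) ≤ 4. Conversely, {a, d, e, i, j} is a clique of size 5, and the vertices of any clique must share a bag in every tree decomposition; so some bag has ≥ 5 vertices and tw(G) ≥ 4. Therefore the treewidth is 4.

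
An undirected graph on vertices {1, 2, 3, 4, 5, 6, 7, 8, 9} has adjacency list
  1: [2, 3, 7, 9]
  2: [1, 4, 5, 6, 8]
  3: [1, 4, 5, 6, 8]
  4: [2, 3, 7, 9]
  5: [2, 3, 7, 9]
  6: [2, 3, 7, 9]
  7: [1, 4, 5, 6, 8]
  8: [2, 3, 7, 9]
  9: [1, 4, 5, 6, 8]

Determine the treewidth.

4

A width-4 tree decomposition is:
Bags: B1 = {2, 3, 7, 8, 9}  B2 = {1, 2, 3, 7, 9}  B3 = {2, 3, 4, 7, 9}  B4 = {2, 3, 5, 7, 9}  B5 = {2, 3, 6, 7, 9}
Tree: B1–B2, B2–B3, B3–B4, B4–B5
Every bag has size at most 5, so the width is 5 − 1 = 4 and tw(G) ≤ 4. For the lower bound: the 5 vertex sets {3,8}, {1,7}, {4,9}, {2}, {5} are disjoint, each induces a connected subgraph, and every pair is joined by at least one edge of G. Contracting each set to a single vertex therefore yields K_{5} as a minor, and since treewidth is minor-monotone, tw(G) ≥ tw(K_{5}) = 4. The upper and lower bounds meet at 4, so that is the treewidth.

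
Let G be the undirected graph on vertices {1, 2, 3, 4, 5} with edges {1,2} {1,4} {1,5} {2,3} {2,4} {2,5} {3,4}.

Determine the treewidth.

2

A width-2 tree decomposition is:
Bags: B1 = {1, 2, 4}  B2 = {2, 3, 4}  B3 = {1, 2, 5}
Tree: B1–B2, B1–B3
Each bag holds 3 vertices, so the decomposition has width 2, which upper-bounds the treewidth. For the lower bound, the 3 vertices {1, 2, 4} are pairwise adjacent, and any tree decomposition puts a clique entirely inside one bag — forcing width ≥ 2. Combining the bounds, tw(G) = 2.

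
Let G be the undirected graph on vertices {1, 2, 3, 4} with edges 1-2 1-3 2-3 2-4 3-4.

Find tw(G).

A width-2 tree decomposition is:
Bags: B1 = {2, 3, 4}  B2 = {1, 2, 3}
Tree: B1–B2
Each bag holds 3 vertices, so the decomposition has width 2, which upper-bounds the treewidth. Conversely, {1, 2, 3} is a clique of size 3, and the vertices of any clique must share a bag in every tree decomposition; so some bag has ≥ 3 vertices and tw(G) ≥ 2. Hence tw(G) = 2 exactly.

2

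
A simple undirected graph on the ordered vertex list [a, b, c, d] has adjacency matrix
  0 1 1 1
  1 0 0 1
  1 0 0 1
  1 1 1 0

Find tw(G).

2

A width-2 tree decomposition is:
Bags: B1 = {a, b, d}  B2 = {a, c, d}
Tree: B1–B2
The largest bag has 3 vertices, giving width 2; this decomposition certifies tw(G) ≤ 2. For the lower bound, the 3 vertices {a, c, d} are pairwise adjacent, and any tree decomposition puts a clique entirely inside one bag — forcing width ≥ 2. Therefore the treewidth is 2.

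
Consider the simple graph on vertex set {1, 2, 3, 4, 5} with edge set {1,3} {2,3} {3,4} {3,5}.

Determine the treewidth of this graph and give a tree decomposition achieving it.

The largest bag has 2 vertices, giving width 1; this decomposition certifies tw(G) ≤ 1. Any graph with an edge has treewidth ≥ 1, and G has the edge 4–3. Hence tw(G) = 1 exactly.

Treewidth 1.
Bags: B1 = {3, 4}  B2 = {3, 5}  B3 = {1, 3}  B4 = {2, 3}
Tree: B1–B2, B2–B3, B2–B4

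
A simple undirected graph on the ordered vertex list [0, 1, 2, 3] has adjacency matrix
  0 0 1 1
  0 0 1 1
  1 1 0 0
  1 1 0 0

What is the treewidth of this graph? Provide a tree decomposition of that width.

Each bag holds 3 vertices, so the decomposition has width 2, which upper-bounds the treewidth. For the lower bound, G contains the cycle 2–1–3–0–2, so G is not a forest; only forests have treewidth ≤ 1, hence tw(G) ≥ 2. Hence tw(G) = 2 exactly.

Treewidth 2.
One optimal decomposition is:
Bags: B1 = {1, 2, 3}  B2 = {0, 2, 3}
Tree: B1–B2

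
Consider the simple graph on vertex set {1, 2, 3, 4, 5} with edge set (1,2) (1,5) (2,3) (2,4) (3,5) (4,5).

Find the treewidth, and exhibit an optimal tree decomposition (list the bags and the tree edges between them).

Treewidth 2.
One such decomposition:
Bags: B1 = {1, 2, 5}  B2 = {2, 3, 5}  B3 = {2, 4, 5}
Tree: B1–B2, B2–B3

Every bag has size at most 3, so the width is 3 − 1 = 2 and tw(G) ≤ 2. For the lower bound, G contains the cycle 2–1–5–3–2, so G is not a forest; only forests have treewidth ≤ 1, hence tw(G) ≥ 2. Hence tw(G) = 2 exactly.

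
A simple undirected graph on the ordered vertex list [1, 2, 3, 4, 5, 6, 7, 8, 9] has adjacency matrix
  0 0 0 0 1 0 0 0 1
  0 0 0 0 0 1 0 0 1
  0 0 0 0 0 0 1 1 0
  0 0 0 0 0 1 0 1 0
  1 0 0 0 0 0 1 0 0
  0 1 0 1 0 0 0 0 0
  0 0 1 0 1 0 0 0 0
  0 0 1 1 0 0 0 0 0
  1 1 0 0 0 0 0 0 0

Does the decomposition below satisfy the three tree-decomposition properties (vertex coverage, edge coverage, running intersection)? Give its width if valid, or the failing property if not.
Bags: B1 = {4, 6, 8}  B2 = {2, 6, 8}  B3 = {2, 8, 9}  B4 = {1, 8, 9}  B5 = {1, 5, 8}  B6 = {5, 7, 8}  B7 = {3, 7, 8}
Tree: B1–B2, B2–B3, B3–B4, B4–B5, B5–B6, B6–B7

Every vertex of G appears in some bag (union = {1, 2, 3, 4, 5, 6, 7, 8, 9}); every edge is covered by a bag; and for each vertex v the set of bags containing v is connected in the bag tree. The decomposition is therefore valid. The largest bag has 3 vertices, so the width is 2.

Yes; width 2.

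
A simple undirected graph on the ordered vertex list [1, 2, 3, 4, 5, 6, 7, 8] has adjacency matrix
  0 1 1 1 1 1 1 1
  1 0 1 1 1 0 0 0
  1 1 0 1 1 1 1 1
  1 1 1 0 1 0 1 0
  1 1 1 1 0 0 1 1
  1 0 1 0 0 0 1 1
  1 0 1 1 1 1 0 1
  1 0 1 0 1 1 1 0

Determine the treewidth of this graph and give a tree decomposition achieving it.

Each bag holds 5 vertices, so the decomposition has width 4, which upper-bounds the treewidth. On the other hand G contains the 5-clique {1, 3, 5, 7, 8}. A clique must lie in a single bag of any decomposition, so no decomposition can have width below 4. Therefore the treewidth is 4.

Treewidth 4.
One such decomposition:
Bags: B1 = {1, 3, 4, 5, 7}  B2 = {1, 3, 5, 7, 8}  B3 = {1, 3, 6, 7, 8}  B4 = {1, 2, 3, 4, 5}
Tree: B1–B2, B2–B3, B1–B4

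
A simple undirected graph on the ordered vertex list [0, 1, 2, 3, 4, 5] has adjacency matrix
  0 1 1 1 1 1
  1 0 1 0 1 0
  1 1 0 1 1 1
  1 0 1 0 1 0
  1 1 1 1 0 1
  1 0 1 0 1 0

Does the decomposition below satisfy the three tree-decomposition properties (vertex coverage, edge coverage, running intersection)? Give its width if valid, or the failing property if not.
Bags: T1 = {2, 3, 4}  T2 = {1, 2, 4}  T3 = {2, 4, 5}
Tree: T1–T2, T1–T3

A tree decomposition must satisfy three properties: every vertex lies in some bag; for every edge, both endpoints lie together in some bag; and for every vertex, the bags containing it form a connected subtree. Here vertex 0 appears in no bag, so the decomposition is invalid.

No — vertex 0 appears in no bag.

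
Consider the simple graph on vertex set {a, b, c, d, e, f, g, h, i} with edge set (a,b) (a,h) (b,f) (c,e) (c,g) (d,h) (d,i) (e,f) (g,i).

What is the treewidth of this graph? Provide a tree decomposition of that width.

The largest bag has 3 vertices, giving width 2; this decomposition certifies tw(G) ≤ 2. For the lower bound, G contains the cycle b–a–h–d–i–g–c–e–f–b, so G is not a forest; only forests have treewidth ≤ 1, hence tw(G) ≥ 2. Therefore the treewidth is 2.

Treewidth 2.
Bags: B1 = {a, b, h}  B2 = {b, d, h}  B3 = {b, d, i}  B4 = {b, g, i}  B5 = {b, c, g}  B6 = {b, c, e}  B7 = {b, e, f}
Tree: B1–B2, B2–B3, B3–B4, B4–B5, B5–B6, B6–B7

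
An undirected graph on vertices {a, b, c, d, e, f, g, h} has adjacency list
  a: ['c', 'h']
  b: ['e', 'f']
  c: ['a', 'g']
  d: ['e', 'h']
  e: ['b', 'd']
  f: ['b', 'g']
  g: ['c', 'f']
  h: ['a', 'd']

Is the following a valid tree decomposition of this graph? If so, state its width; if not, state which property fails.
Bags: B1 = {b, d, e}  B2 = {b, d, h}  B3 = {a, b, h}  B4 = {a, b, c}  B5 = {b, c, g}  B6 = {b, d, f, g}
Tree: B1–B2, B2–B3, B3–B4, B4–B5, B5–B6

A tree decomposition must satisfy three properties: every vertex lies in some bag; for every edge, both endpoints lie together in some bag; and for every vertex, the bags containing it form a connected subtree. Here bags containing vertex d are not connected in the tree, so the decomposition is invalid.

No — bags containing vertex d are not connected in the tree.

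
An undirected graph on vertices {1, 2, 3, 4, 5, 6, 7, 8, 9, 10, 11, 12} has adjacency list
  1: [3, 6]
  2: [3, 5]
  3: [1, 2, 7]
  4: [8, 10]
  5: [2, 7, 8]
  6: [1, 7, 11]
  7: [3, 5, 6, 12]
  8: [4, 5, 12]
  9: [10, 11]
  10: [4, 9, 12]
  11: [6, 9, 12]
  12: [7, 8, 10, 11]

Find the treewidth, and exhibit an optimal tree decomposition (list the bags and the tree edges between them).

The largest bag has 4 vertices, giving width 3; this decomposition certifies tw(G) ≤ 3. For the lower bound: the 4 vertex sets {4,9,10}, {11}, {12}, {5,6,7,8} are disjoint, each induces a connected subgraph, and every pair is joined by at least one edge of G. Contracting each set to a single vertex therefore yields K_{4} as a minor, and since treewidth is minor-monotone, tw(G) ≥ tw(K_{4}) = 3. The upper and lower bounds meet at 3, so that is the treewidth.

Treewidth 3.
One optimal decomposition is:
Bags: B1 = {4, 9, 10, 11}  B2 = {4, 10, 11, 12}  B3 = {4, 8, 11, 12}  B4 = {6, 8, 11, 12}  B5 = {6, 7, 8, 12}  B6 = {5, 6, 7, 8}  B7 = {1, 5, 6, 7}  B8 = {1, 3, 5, 7}  B9 = {1, 2, 3, 5}
Tree: B1–B2, B2–B3, B3–B4, B4–B5, B5–B6, B6–B7, B7–B8, B8–B9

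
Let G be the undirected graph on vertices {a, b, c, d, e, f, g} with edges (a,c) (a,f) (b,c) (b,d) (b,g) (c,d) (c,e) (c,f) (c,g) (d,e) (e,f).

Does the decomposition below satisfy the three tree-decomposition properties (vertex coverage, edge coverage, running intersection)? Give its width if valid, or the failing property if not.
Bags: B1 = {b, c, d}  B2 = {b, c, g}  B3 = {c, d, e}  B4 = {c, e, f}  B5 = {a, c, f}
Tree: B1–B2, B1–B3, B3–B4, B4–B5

Yes; width 2.

Vertex coverage: the bags together contain {a, b, c, d, e, f, g}, the full vertex set. Edge coverage: each edge of G has both endpoints in at least one bag. Running intersection: for every vertex, the bags containing it form a connected subtree. All three properties hold, so this is a valid tree decomposition of width max|bag| − 1 = 2, and hence tw(G) ≤ 2.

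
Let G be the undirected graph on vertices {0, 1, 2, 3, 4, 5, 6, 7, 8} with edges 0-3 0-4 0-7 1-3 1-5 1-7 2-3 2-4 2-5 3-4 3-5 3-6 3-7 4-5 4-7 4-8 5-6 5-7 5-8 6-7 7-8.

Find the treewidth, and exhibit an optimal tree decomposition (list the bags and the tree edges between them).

Every bag has size at most 4, so the width is 4 − 1 = 3 and tw(G) ≤ 3. Conversely, {4, 5, 7, 8} is a clique of size 4, and the vertices of any clique must share a bag in every tree decomposition; so some bag has ≥ 4 vertices and tw(G) ≥ 3. Combining the bounds, tw(G) = 3.

Treewidth 3.
One such decomposition:
Bags: B1 = {4, 5, 7, 8}  B2 = {3, 4, 5, 7}  B3 = {1, 3, 5, 7}  B4 = {3, 5, 6, 7}  B5 = {2, 3, 4, 5}  B6 = {0, 3, 4, 7}
Tree: B1–B2, B2–B3, B3–B4, B2–B5, B2–B6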